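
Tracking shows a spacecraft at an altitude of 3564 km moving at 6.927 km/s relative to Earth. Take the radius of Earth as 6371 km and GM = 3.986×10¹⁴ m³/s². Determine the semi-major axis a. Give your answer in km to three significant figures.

r = 6371 + 3564 = 9935.0 km = 9.935×10⁶ m.
Vis-viva rearranged: 1/a = 2/r − v²/μ = 2.013×10⁻⁷ − 1.204×10⁻⁷ = 8.093×10⁻⁸ m⁻¹.
a = 1.236×10⁷ m = 12357 km.

a ≈ 12400 km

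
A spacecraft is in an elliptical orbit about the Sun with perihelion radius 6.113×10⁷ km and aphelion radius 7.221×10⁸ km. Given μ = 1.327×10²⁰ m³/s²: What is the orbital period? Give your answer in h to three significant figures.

T ≈ 37100 h

Semi-major axis a = (r_p + r_a)/2 = (6.1130×10⁷ + 7.2210×10⁸)/2 = 3.9162×10⁸ km = 3.916×10¹¹ m.
By Kepler's third law T = 2π√(a³/μ) = 2π × 2.127×10⁷ = 1.337×10⁸ s.
= 37130 h.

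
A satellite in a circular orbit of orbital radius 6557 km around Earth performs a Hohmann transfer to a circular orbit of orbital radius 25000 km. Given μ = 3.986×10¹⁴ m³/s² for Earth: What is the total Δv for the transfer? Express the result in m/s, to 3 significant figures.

r₁ = 6557 km = 6.557×10⁶ m.
r₂ = 25000 km = 2.500×10⁷ m.
Transfer ellipse a_t = (r₁ + r₂)/2 = 1.578×10⁷ m.
At r₁: circular v_c1 = √(μ/r₁) = 7797 m/s; transfer-perigee v_p = √[μ(2/r₁ − 1/a_t)] = 9814 m/s.
Δv₁ = v_p − v_c1 = 2017 m/s.
At r₂: circular v_c2 = √(μ/r₂) = 3993 m/s; transfer-apogee v_a = √[μ(2/r₂ − 1/a_t)] = 2574 m/s.
Δv₂ = v_c2 − v_a = 1419 m/s.
Total Δv = Δv₁ + Δv₂ = 3436 m/s.

Δv_total ≈ 3440 m/s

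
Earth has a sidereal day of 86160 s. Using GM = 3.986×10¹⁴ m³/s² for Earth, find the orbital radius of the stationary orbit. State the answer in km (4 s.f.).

r_sync ≈ 42160 km

A synchronous orbit has period T, so by Kepler's third law a = (μT²/4π²)^(1/3).
μT²/4π² = 3.986×10¹⁴ × (8.616×10⁴)² / 39.48 = 7.495×10²² m³.
a = 4.216×10⁷ m = 42163 km.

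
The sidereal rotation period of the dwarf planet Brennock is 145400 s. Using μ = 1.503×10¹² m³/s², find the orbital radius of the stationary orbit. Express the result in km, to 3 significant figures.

A synchronous orbit has period T, so by Kepler's third law a = (μT²/4π²)^(1/3).
μT²/4π² = 1.503×10¹² × (1.454×10⁵)² / 39.48 = 8.049×10²⁰ m³.
a = 9.302×10⁶ m = 9302.0 km.

r_sync ≈ 9300 km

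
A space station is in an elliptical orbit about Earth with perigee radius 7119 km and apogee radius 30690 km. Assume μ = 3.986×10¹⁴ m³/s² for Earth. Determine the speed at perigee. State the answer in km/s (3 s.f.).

Semi-major axis a = (r_p + r_a)/2 = 18904 km = 1.890×10⁷ m.
Vis-viva: v² = μ(2/r − 1/a) = 3.986×10¹⁴ × (2.809×10⁻⁷ − 5.290×10⁻⁸) = 9.090×10⁷ m²/s².
v = 9534 m/s = 9.534 km/s.

v ≈ 9.53 km/s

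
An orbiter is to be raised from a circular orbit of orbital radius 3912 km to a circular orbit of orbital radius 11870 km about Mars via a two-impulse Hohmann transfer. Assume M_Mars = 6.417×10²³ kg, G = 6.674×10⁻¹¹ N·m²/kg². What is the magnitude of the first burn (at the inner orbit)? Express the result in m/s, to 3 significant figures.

μ = GM = 6.674×10⁻¹¹ × 6.417×10²³ = 4.283×10¹³ m³/s².
r₁ = 3912 km = 3.912×10⁶ m.
r₂ = 11870 km = 1.187×10⁷ m.
Transfer ellipse a_t = (r₁ + r₂)/2 = 7.891×10⁶ m.
At r₁: circular v_c1 = √(μ/r₁) = 3309 m/s; transfer-periapsis v_p = √[μ(2/r₁ − 1/a_t)] = 4058 m/s.
Δv₁ = v_p − v_c1 = 749.3 m/s.

Δv ≈ 749 m/s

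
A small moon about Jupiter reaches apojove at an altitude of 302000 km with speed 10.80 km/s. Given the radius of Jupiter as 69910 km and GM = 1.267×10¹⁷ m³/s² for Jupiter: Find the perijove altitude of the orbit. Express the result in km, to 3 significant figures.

r_a = 69910 + 302000 = 3.7191×10⁵ km = 3.719×10⁸ m.
Specific energy ε = v²/2 − μ/r = -2.824×10⁸ J/kg, so a = −μ/(2ε) = 2.244×10⁸ m.
The apsides satisfy r_p + r_a = 2a, so the perijove radius is 2a − r_a = 7.682×10⁷ m = 76818 km.
Perijove altitude = 76818 − 69910 = 6907.8 km.

perijove altitude ≈ 6910 km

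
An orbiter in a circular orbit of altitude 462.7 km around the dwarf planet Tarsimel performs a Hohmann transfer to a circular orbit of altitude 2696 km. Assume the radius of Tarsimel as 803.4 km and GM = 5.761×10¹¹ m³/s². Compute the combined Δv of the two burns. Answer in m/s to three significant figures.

r₁ = 803.4 + 462.7 = 1266.1 km = 1.2661×10⁶ m.
r₂ = 803.4 + 2696 = 3499.4 km = 3.4994×10⁶ m.
Transfer ellipse a_t = (r₁ + r₂)/2 = 2.383×10⁶ m.
At r₁: circular v_c1 = √(μ/r₁) = 674.6 m/s; transfer-periapsis v_p = √[μ(2/r₁ − 1/a_t)] = 817.5 m/s.
Δv₁ = v_p − v_c1 = 142.9 m/s.
At r₂: circular v_c2 = √(μ/r₂) = 405.7 m/s; transfer-apoapsis v_a = √[μ(2/r₂ − 1/a_t)] = 295.8 m/s.
Δv₂ = v_c2 − v_a = 110.0 m/s.
Total Δv = Δv₁ + Δv₂ = 252.9 m/s.

Δv_total ≈ 253 m/s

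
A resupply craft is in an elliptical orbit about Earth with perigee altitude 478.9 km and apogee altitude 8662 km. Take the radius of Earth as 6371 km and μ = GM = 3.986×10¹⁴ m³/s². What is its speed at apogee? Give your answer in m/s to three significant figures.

r_p = 6371 + 478.9 = 6849.9 km = 6.8499×10⁶ m.
r_a = 6371 + 8662 = 15033 km = 1.5033×10⁷ m.
Semi-major axis a = (r_p + r_a)/2 = 10941 km = 1.094×10⁷ m.
Vis-viva: v² = μ(2/r − 1/a) = 3.986×10¹⁴ × (1.330×10⁻⁷ − 9.140×10⁻⁸) = 1.660×10⁷ m²/s².
v = 4074 m/s.

v ≈ 4070 m/s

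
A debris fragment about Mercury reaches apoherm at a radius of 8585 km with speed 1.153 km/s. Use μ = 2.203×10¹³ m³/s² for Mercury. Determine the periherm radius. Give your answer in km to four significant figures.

r_a = 8.585×10⁶ m.
Specific energy ε = v²/2 − μ/r = -1.901×10⁶ J/kg, so a = −μ/(2ε) = 5.793×10⁶ m.
The apsides satisfy r_p + r_a = 2a, so the periherm radius is 2a − r_a = 3.001×10⁶ m = 3001.2 km.

periherm radius ≈ 3001 km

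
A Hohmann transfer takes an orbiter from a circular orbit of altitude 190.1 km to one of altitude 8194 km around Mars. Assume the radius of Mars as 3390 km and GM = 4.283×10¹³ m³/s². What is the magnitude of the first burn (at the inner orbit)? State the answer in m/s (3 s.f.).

Δv ≈ 816 m/s

r₁ = 3390 + 190.1 = 3580.1 km = 3.5801×10⁶ m.
r₂ = 3390 + 8194 = 11584 km = 1.1584×10⁷ m.
Transfer ellipse a_t = (r₁ + r₂)/2 = 7.582×10⁶ m.
At r₁: circular v_c1 = √(μ/r₁) = 3459 m/s; transfer-periapsis v_p = √[μ(2/r₁ − 1/a_t)] = 4275 m/s.
Δv₁ = v_p − v_c1 = 816.5 m/s.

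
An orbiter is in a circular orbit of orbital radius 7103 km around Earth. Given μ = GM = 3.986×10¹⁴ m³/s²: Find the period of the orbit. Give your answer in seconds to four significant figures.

T ≈ 5958 seconds

r = 7103 km = 7.103×10⁶ m.
Kepler's third law: T = 2π√(r³/μ) = 2π√((7.103×10⁶)³ / 3.986×10¹⁴).
r³/μ = 8.991×10⁵ s², so T = 2π × 9.482×10² = 5.958×10³ s.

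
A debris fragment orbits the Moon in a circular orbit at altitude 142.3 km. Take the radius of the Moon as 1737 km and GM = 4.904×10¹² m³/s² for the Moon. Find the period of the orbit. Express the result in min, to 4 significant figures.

T ≈ 121.8 min

r = 1737 + 142.3 = 1879.3 km = 1.8793×10⁶ m.
Kepler's third law: T = 2π√(r³/μ) = 2π√((1.879×10⁶)³ / 4.904×10¹²).
r³/μ = 1.353×10⁶ s², so T = 2π × 1.163×10³ = 7.310×10³ s.
Converting: 7.310×10³ s ÷ 60.00 = 121.8 min.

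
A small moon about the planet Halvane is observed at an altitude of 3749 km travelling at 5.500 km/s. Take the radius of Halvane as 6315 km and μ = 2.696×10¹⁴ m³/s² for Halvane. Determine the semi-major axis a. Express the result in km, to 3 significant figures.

r = 6315 + 3749 = 10064 km = 1.006×10⁷ m.
Specific orbital energy ε = v²/2 − μ/r = (5500)²/2 − 2.696×10¹⁴/1.006×10⁷ = -1.166×10⁷ J/kg.
Since ε = −μ/(2a), a = −μ/(2ε) = 1.156×10⁷ m = 11557 km.

a ≈ 11600 km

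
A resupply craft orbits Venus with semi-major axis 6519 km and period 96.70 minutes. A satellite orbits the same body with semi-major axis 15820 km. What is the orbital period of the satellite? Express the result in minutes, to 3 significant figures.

T₂ ≈ 366 minutes

Kepler's third law: T² ∝ a³, so T₂ = T₁ (a₂/a₁)^(3/2).
a₂/a₁ = 2.427, (a₂/a₁)^(3/2) = 3.780.
T₂ = 96.70 × 3.780 = 365.6 minutes.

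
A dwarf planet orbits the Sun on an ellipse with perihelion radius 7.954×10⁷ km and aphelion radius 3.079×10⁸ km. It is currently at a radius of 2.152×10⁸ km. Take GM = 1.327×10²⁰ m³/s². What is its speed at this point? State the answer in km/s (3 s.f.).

Semi-major axis a = (r_p + r_a)/2 = 1.9372×10⁸ km = 1.937×10¹¹ m.
Vis-viva: v² = μ(2/r − 1/a) = 1.327×10²⁰ × (9.294×10⁻¹² − 5.162×10⁻¹²) = 5.483×10⁸ m²/s².
v = 23410 m/s = 23.41 km/s.

v ≈ 23.4 km/s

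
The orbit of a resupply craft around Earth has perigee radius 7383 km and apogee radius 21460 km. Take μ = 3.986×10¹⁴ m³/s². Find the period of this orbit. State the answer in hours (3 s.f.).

Semi-major axis a = (r_p + r_a)/2 = (7383.0 + 21460)/2 = 14422 km = 1.442×10⁷ m.
By Kepler's third law T = 2π√(a³/μ) = 2π × 2.743×10³ = 1.724×10⁴ s.
= 4.788 hours.

T ≈ 4.79 hours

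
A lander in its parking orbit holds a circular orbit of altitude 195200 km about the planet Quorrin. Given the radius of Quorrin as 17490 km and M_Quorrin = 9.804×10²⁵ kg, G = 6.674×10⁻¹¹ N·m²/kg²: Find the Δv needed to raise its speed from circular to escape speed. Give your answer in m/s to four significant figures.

Δv ≈ 2297 m/s

μ = GM = 6.674×10⁻¹¹ × 9.804×10²⁵ = 6.543×10¹⁵ m³/s².
r = 17490 + 195200 = 212690 km = 2.1269×10⁸ m.
Circular speed v_c = √(μ/r) = 5547 m/s.
Escape speed v_esc = √(2μ/r) = √2 × v_c = 7844 m/s.
Δv = v_esc − v_c = 2297 m/s.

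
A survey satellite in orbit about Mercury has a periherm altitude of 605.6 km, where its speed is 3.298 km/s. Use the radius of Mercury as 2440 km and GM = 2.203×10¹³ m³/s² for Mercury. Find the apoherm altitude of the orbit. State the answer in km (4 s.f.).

apoherm altitude ≈ 6787 km

r_p = 2440 + 605.6 = 3045.6 km = 3.046×10⁶ m.
Specific energy ε = v²/2 − μ/r = -1.795×10⁶ J/kg, so a = −μ/(2ε) = 6.137×10⁶ m.
The apsides satisfy r_p + r_a = 2a, so the apoherm radius is 2a − r_p = 9.227×10⁶ m = 9227.5 km.
Apoherm altitude = 9227.5 − 2440 = 6787.5 km.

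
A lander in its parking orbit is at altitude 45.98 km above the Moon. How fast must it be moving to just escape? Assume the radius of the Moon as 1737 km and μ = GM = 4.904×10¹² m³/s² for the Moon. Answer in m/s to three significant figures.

r = 1737 + 45.98 = 1783.0 km = 1.7830×10⁶ m.
Escape speed v_esc = √(2μ/r) = √(2 × 4.904×10¹² / 1.783×10⁶) = √(5.501×10⁶) = 2345 m/s.

v_esc ≈ 2350 m/s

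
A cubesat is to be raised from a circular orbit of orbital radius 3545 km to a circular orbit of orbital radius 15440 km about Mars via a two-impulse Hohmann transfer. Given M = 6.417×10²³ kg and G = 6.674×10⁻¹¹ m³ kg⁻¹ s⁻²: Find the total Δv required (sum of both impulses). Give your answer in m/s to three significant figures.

Δv_total ≈ 1600 m/s

μ = GM = 6.674×10⁻¹¹ × 6.417×10²³ = 4.283×10¹³ m³/s².
r₁ = 3545 km = 3.545×10⁶ m.
r₂ = 15440 km = 1.544×10⁷ m.
Transfer ellipse a_t = (r₁ + r₂)/2 = 9.492×10⁶ m.
At r₁: circular v_c1 = √(μ/r₁) = 3476 m/s; transfer-periapsis v_p = √[μ(2/r₁ − 1/a_t)] = 4433 m/s.
Δv₁ = v_p − v_c1 = 957.1 m/s.
At r₂: circular v_c2 = √(μ/r₂) = 1665 m/s; transfer-apoapsis v_a = √[μ(2/r₂ − 1/a_t)] = 1018 m/s.
Δv₂ = v_c2 − v_a = 647.7 m/s.
Total Δv = Δv₁ + Δv₂ = 1605 m/s.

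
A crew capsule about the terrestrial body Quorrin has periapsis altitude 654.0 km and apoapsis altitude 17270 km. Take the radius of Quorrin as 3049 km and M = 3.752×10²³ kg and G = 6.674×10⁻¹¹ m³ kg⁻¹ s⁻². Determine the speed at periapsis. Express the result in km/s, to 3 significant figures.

μ = GM = 6.674×10⁻¹¹ × 3.752×10²³ = 2.504×10¹³ m³/s².
r_p = 3049 + 654.0 = 3703.0 km = 3.7030×10⁶ m.
r_a = 3049 + 17270 = 20319 km = 2.0319×10⁷ m.
Semi-major axis a = (r_p + r_a)/2 = 12011 km = 1.201×10⁷ m.
Vis-viva: v² = μ(2/r − 1/a) = 2.504×10¹³ × (5.401×10⁻⁷ − 8.326×10⁻⁸) = 1.144×10⁷ m²/s².
v = 3382 m/s = 3.382 km/s.

v ≈ 3.38 km/s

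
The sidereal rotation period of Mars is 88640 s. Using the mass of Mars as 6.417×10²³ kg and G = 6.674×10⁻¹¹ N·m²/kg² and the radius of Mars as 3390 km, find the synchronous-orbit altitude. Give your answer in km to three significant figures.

h_sync ≈ 17000 km

μ = GM = 6.674×10⁻¹¹ × 6.417×10²³ = 4.283×10¹³ m³/s².
A synchronous orbit has period T, so by Kepler's third law a = (μT²/4π²)^(1/3).
μT²/4π² = 4.283×10¹³ × (8.864×10⁴)² / 39.48 = 8.524×10²¹ m³.
a = 2.043×10⁷ m = 20427 km.
Altitude h = a − R = 20427 − 3390 = 17037 km.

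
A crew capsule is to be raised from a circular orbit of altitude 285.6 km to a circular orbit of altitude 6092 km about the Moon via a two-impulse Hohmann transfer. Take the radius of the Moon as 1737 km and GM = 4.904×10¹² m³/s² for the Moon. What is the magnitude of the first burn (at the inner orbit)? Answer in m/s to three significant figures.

r₁ = 1737 + 285.6 = 2022.6 km = 2.0226×10⁶ m.
r₂ = 1737 + 6092 = 7829.0 km = 7.8290×10⁶ m.
Transfer ellipse a_t = (r₁ + r₂)/2 = 4.926×10⁶ m.
At r₁: circular v_c1 = √(μ/r₁) = 1557 m/s; transfer-perilune v_p = √[μ(2/r₁ − 1/a_t)] = 1963 m/s.
Δv₁ = v_p − v_c1 = 406.0 m/s.

Δv ≈ 406 m/s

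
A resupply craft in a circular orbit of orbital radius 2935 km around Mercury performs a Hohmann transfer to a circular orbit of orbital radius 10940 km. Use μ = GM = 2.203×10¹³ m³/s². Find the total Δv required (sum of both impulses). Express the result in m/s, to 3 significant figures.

r₁ = 2935 km = 2.935×10⁶ m.
r₂ = 10940 km = 1.094×10⁷ m.
Transfer ellipse a_t = (r₁ + r₂)/2 = 6.938×10⁶ m.
At r₁: circular v_c1 = √(μ/r₁) = 2740 m/s; transfer-periherm v_p = √[μ(2/r₁ − 1/a_t)] = 3440 m/s.
Δv₁ = v_p − v_c1 = 700.7 m/s.
At r₂: circular v_c2 = √(μ/r₂) = 1419 m/s; transfer-apoherm v_a = √[μ(2/r₂ − 1/a_t)] = 923.0 m/s.
Δv₂ = v_c2 − v_a = 496.1 m/s.
Total Δv = Δv₁ + Δv₂ = 1197 m/s.

Δv_total ≈ 1200 m/s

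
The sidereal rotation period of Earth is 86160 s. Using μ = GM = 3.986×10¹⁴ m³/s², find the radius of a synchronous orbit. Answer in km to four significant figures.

A synchronous orbit has period T, so by Kepler's third law a = (μT²/4π²)^(1/3).
μT²/4π² = 3.986×10¹⁴ × (8.616×10⁴)² / 39.48 = 7.495×10²² m³.
a = 4.216×10⁷ m = 42163 km.

r_sync ≈ 42160 km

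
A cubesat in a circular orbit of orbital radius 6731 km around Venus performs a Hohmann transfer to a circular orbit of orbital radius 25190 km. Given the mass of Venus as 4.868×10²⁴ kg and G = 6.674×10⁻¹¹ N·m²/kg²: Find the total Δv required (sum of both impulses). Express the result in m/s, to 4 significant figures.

Δv_total ≈ 3040 m/s

μ = GM = 6.674×10⁻¹¹ × 4.868×10²⁴ = 3.249×10¹⁴ m³/s².
r₁ = 6731 km = 6.731×10⁶ m.
r₂ = 25190 km = 2.519×10⁷ m.
Transfer ellipse a_t = (r₁ + r₂)/2 = 1.596×10⁷ m.
At r₁: circular v_c1 = √(μ/r₁) = 6948 m/s; transfer-periapsis v_p = √[μ(2/r₁ − 1/a_t)] = 8728 m/s.
Δv₁ = v_p − v_c1 = 1781 m/s.
At r₂: circular v_c2 = √(μ/r₂) = 3591 m/s; transfer-apoapsis v_a = √[μ(2/r₂ − 1/a_t)] = 2332 m/s.
Δv₂ = v_c2 − v_a = 1259 m/s.
Total Δv = Δv₁ + Δv₂ = 3040 m/s.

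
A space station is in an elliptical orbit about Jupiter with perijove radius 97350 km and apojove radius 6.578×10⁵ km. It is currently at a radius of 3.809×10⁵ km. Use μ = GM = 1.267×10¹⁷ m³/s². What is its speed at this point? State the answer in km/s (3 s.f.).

Semi-major axis a = (r_p + r_a)/2 = 3.7758×10⁵ km = 3.776×10⁸ m.
Vis-viva: v² = μ(2/r − 1/a) = 1.267×10¹⁷ × (5.251×10⁻⁹ − 2.648×10⁻⁹) = 3.297×10⁸ m²/s².
v = 18160 m/s = 18.16 km/s.

v ≈ 18.2 km/s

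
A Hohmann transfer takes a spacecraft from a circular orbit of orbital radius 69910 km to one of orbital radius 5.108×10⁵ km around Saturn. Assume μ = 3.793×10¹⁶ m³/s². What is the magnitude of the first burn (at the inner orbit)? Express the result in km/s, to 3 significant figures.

r₁ = 69910 km = 6.991×10⁷ m.
r₂ = 5.108×10⁵ km = 5.108×10⁸ m.
Transfer ellipse a_t = (r₁ + r₂)/2 = 2.904×10⁸ m.
At r₁: circular v_c1 = √(μ/r₁) = 23290 m/s; transfer-perikrone v_p = √[μ(2/r₁ − 1/a_t)] = 30890 m/s.
Δv₁ = v_p − v_c1 = 7602 m/s.
= 7.602 km/s.

Δv ≈ 7.60 km/s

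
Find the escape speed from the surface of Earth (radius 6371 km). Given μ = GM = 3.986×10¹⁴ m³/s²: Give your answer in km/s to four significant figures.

r = R = 6.371×10⁶ m.
Escape speed v_esc = √(2μ/r) = √(2 × 3.986×10¹⁴ / 6.371×10⁶) = √(1.251×10⁸) = 11190 m/s.
= 11.19 km/s.

v_esc ≈ 11.19 km/s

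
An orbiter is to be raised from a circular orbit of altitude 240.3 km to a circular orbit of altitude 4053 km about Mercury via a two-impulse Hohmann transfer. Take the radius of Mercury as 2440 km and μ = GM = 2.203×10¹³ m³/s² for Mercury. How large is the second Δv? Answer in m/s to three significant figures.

Δv ≈ 434 m/s

r₁ = 2440 + 240.3 = 2680.3 km = 2.6803×10⁶ m.
r₂ = 2440 + 4053 = 6493.0 km = 6.4930×10⁶ m.
Transfer ellipse a_t = (r₁ + r₂)/2 = 4.587×10⁶ m.
At r₁: circular v_c1 = √(μ/r₁) = 2867 m/s; transfer-periherm v_p = √[μ(2/r₁ − 1/a_t)] = 3411 m/s.
At r₂: circular v_c2 = √(μ/r₂) = 1842 m/s; transfer-apoherm v_a = √[μ(2/r₂ − 1/a_t)] = 1408 m/s.
Δv₂ = v_c2 − v_a = 433.9 m/s.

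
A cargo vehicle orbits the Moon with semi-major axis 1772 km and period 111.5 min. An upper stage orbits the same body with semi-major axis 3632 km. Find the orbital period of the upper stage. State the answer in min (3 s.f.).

T₂ ≈ 327 min

Kepler's third law: T² ∝ a³, so T₂ = T₁ (a₂/a₁)^(3/2).
a₂/a₁ = 2.050, (a₂/a₁)^(3/2) = 2.934.
T₂ = 111.5 × 2.934 = 327.2 min.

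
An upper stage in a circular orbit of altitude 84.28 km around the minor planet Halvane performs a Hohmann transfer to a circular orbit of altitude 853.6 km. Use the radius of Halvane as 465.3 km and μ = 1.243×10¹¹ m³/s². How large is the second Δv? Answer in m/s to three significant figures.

r₁ = 465.3 + 84.28 = 549.58 km = 5.4958×10⁵ m.
r₂ = 465.3 + 853.6 = 1318.9 km = 1.3189×10⁶ m.
Transfer ellipse a_t = (r₁ + r₂)/2 = 9.342×10⁵ m.
At r₁: circular v_c1 = √(μ/r₁) = 475.6 m/s; transfer-periapsis v_p = √[μ(2/r₁ − 1/a_t)] = 565.1 m/s.
At r₂: circular v_c2 = √(μ/r₂) = 307.0 m/s; transfer-apoapsis v_a = √[μ(2/r₂ − 1/a_t)] = 235.5 m/s.
Δv₂ = v_c2 − v_a = 71.53 m/s.

Δv ≈ 71.5 m/s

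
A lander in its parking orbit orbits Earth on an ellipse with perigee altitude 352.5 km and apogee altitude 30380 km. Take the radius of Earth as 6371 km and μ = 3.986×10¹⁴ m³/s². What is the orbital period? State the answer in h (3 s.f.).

T ≈ 8.86 h

r_p = 6371 + 352.5 = 6723.5 km = 6.7235×10⁶ m.
r_a = 6371 + 30380 = 36751 km = 3.6751×10⁷ m.
Semi-major axis a = (r_p + r_a)/2 = (6723.5 + 36751)/2 = 21737 km = 2.174×10⁷ m.
By Kepler's third law T = 2π√(a³/μ) = 2π × 5.076×10³ = 3.189×10⁴ s.
= 8.860 h.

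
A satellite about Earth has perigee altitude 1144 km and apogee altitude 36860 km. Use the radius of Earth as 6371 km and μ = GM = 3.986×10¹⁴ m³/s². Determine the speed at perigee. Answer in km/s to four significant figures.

r_p = 6371 + 1144 = 7515.0 km = 7.5150×10⁶ m.
r_a = 6371 + 36860 = 43231 km = 4.3231×10⁷ m.
Semi-major axis a = (r_p + r_a)/2 = 25373 km = 2.537×10⁷ m.
Vis-viva: v² = μ(2/r − 1/a) = 3.986×10¹⁴ × (2.661×10⁻⁷ − 3.941×10⁻⁸) = 9.037×10⁷ m²/s².
v = 9506 m/s = 9.506 km/s.

v ≈ 9.506 km/s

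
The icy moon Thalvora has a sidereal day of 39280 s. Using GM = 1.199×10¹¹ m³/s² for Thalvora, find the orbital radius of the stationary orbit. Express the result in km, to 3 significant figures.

A synchronous orbit has period T, so by Kepler's third law a = (μT²/4π²)^(1/3).
μT²/4π² = 1.199×10¹¹ × (3.928×10⁴)² / 39.48 = 4.686×10¹⁸ m³.
a = 1.673×10⁶ m = 1673.4 km.

r_sync ≈ 1670 km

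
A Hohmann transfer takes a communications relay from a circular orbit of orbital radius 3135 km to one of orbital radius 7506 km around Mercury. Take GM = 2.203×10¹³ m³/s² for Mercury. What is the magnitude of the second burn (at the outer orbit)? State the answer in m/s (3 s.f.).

r₁ = 3135 km = 3.135×10⁶ m.
r₂ = 7506 km = 7.506×10⁶ m.
Transfer ellipse a_t = (r₁ + r₂)/2 = 5.320×10⁶ m.
At r₁: circular v_c1 = √(μ/r₁) = 2651 m/s; transfer-periherm v_p = √[μ(2/r₁ − 1/a_t)] = 3149 m/s.
At r₂: circular v_c2 = √(μ/r₂) = 1713 m/s; transfer-apoherm v_a = √[μ(2/r₂ − 1/a_t)] = 1315 m/s.
Δv₂ = v_c2 − v_a = 398.1 m/s.

Δv ≈ 398 m/s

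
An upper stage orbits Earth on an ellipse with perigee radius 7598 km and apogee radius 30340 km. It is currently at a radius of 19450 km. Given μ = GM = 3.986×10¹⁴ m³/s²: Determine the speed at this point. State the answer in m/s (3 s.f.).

Semi-major axis a = (r_p + r_a)/2 = 18969 km = 1.897×10⁷ m.
Vis-viva: v² = μ(2/r − 1/a) = 3.986×10¹⁴ × (1.028×10⁻⁷ − 5.272×10⁻⁸) = 1.997×10⁷ m²/s².
v = 4469 m/s.

v ≈ 4470 m/s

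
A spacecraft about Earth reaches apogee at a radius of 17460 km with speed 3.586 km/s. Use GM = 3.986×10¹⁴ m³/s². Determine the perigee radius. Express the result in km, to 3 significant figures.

perigee radius ≈ 6850 km

r_a = 1.746×10⁷ m.
Specific energy ε = v²/2 − μ/r = -1.640×10⁷ J/kg, so a = −μ/(2ε) = 1.215×10⁷ m.
The apsides satisfy r_p + r_a = 2a, so the perigee radius is 2a − r_a = 6.845×10⁶ m = 6845.4 km.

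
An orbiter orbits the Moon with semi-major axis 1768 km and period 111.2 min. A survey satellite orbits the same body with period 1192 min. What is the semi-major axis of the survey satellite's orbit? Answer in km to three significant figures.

Kepler's third law: a³ ∝ T², so a₂ = a₁ (T₂/T₁)^(2/3).
T₂/T₁ = 10.72, (T₂/T₁)^(2/3) = 4.862.
a₂ = 1768 × 4.862 = 8595 km.

a₂ ≈ 8600 km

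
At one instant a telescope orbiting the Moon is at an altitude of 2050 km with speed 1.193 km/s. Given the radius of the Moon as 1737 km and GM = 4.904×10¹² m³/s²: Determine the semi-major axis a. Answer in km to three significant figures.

r = 1737 + 2050 = 3787.0 km = 3.787×10⁶ m.
Vis-viva rearranged: 1/a = 2/r − v²/μ = 5.281×10⁻⁷ − 2.902×10⁻⁷ = 2.379×10⁻⁷ m⁻¹.
a = 4.203×10⁶ m = 4203.4 km.

a ≈ 4200 km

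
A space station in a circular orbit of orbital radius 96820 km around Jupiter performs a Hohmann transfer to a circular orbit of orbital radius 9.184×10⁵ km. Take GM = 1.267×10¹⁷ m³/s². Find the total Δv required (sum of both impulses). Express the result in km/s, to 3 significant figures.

Δv_total ≈ 19.1 km/s

r₁ = 96820 km = 9.682×10⁷ m.
r₂ = 9.184×10⁵ km = 9.184×10⁸ m.
Transfer ellipse a_t = (r₁ + r₂)/2 = 5.076×10⁸ m.
At r₁: circular v_c1 = √(μ/r₁) = 36170 m/s; transfer-perijove v_p = √[μ(2/r₁ − 1/a_t)] = 48660 m/s.
Δv₁ = v_p − v_c1 = 12480 m/s.
At r₂: circular v_c2 = √(μ/r₂) = 11750 m/s; transfer-apojove v_a = √[μ(2/r₂ − 1/a_t)] = 5130 m/s.
Δv₂ = v_c2 − v_a = 6616 m/s.
Total Δv = Δv₁ + Δv₂ = 19100 m/s = 19.10 km/s.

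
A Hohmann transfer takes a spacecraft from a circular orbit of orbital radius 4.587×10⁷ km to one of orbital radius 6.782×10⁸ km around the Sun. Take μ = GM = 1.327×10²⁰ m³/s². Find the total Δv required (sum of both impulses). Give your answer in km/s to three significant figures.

r₁ = 4.587×10⁷ km = 4.587×10¹⁰ m.
r₂ = 6.782×10⁸ km = 6.782×10¹¹ m.
Transfer ellipse a_t = (r₁ + r₂)/2 = 3.620×10¹¹ m.
At r₁: circular v_c1 = √(μ/r₁) = 53790 m/s; transfer-perihelion v_p = √[μ(2/r₁ − 1/a_t)] = 73620 m/s.
Δv₁ = v_p − v_c1 = 19830 m/s.
At r₂: circular v_c2 = √(μ/r₂) = 13990 m/s; transfer-aphelion v_a = √[μ(2/r₂ − 1/a_t)] = 4979 m/s.
Δv₂ = v_c2 − v_a = 9009 m/s.
Total Δv = Δv₁ + Δv₂ = 28840 m/s = 28.84 km/s.

Δv_total ≈ 28.8 km/s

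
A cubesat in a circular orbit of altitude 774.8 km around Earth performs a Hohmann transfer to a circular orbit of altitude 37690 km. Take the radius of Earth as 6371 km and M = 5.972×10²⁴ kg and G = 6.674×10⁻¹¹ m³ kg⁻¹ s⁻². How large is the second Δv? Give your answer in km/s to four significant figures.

Δv ≈ 1.419 km/s

μ = GM = 6.674×10⁻¹¹ × 5.972×10²⁴ = 3.986×10¹⁴ m³/s².
r₁ = 6371 + 774.8 = 7145.8 km = 7.1458×10⁶ m.
r₂ = 6371 + 37690 = 44061 km = 4.4061×10⁷ m.
Transfer ellipse a_t = (r₁ + r₂)/2 = 2.560×10⁷ m.
At r₁: circular v_c1 = √(μ/r₁) = 7468 m/s; transfer-perigee v_p = √[μ(2/r₁ − 1/a_t)] = 9797 m/s.
At r₂: circular v_c2 = √(μ/r₂) = 3008 m/s; transfer-apogee v_a = √[μ(2/r₂ − 1/a_t)] = 1589 m/s.
Δv₂ = v_c2 − v_a = 1419 m/s.
= 1.419 km/s.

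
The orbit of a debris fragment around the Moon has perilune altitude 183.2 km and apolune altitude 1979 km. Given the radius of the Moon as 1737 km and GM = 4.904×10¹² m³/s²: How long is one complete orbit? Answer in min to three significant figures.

r_p = 1737 + 183.2 = 1920.2 km = 1.9202×10⁶ m.
r_a = 1737 + 1979 = 3716.0 km = 3.7160×10⁶ m.
Semi-major axis a = (r_p + r_a)/2 = (1920.2 + 3716.0)/2 = 2818.1 km = 2.818×10⁶ m.
By Kepler's third law T = 2π√(a³/μ) = 2π × 2.136×10³ = 1.342×10⁴ s.
= 223.7 min.

T ≈ 224 min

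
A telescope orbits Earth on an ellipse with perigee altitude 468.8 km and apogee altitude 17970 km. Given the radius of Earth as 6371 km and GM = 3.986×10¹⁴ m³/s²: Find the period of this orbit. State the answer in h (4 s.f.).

T ≈ 5.381 h

r_p = 6371 + 468.8 = 6839.8 km = 6.8398×10⁶ m.
r_a = 6371 + 17970 = 24341 km = 2.4341×10⁷ m.
Semi-major axis a = (r_p + r_a)/2 = (6839.8 + 24341)/2 = 15590 km = 1.559×10⁷ m.
By Kepler's third law T = 2π√(a³/μ) = 2π × 3.083×10³ = 1.937×10⁴ s.
= 5.381 h.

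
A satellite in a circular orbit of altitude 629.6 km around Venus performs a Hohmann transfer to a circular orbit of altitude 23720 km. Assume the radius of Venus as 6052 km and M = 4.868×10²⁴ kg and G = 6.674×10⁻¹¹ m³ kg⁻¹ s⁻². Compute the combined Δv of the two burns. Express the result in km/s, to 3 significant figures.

Δv_total ≈ 3.24 km/s

μ = GM = 6.674×10⁻¹¹ × 4.868×10²⁴ = 3.249×10¹⁴ m³/s².
r₁ = 6052 + 629.6 = 6681.6 km = 6.6816×10⁶ m.
r₂ = 6052 + 23720 = 29772 km = 2.9772×10⁷ m.
Transfer ellipse a_t = (r₁ + r₂)/2 = 1.823×10⁷ m.
At r₁: circular v_c1 = √(μ/r₁) = 6973 m/s; transfer-periapsis v_p = √[μ(2/r₁ − 1/a_t)] = 8912 m/s.
Δv₁ = v_p − v_c1 = 1939 m/s.
At r₂: circular v_c2 = √(μ/r₂) = 3303 m/s; transfer-apoapsis v_a = √[μ(2/r₂ − 1/a_t)] = 2000 m/s.
Δv₂ = v_c2 − v_a = 1303 m/s.
Total Δv = Δv₁ + Δv₂ = 3242 m/s = 3.242 km/s.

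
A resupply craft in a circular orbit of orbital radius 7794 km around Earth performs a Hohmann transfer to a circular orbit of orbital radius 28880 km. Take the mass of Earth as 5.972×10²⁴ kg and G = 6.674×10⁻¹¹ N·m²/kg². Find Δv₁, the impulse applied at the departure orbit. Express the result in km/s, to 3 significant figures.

μ = GM = 6.674×10⁻¹¹ × 5.972×10²⁴ = 3.986×10¹⁴ m³/s².
r₁ = 7794 km = 7.794×10⁶ m.
r₂ = 28880 km = 2.888×10⁷ m.
Transfer ellipse a_t = (r₁ + r₂)/2 = 1.834×10⁷ m.
At r₁: circular v_c1 = √(μ/r₁) = 7151 m/s; transfer-perigee v_p = √[μ(2/r₁ − 1/a_t)] = 8974 m/s.
Δv₁ = v_p − v_c1 = 1823 m/s.
= 1.823 km/s.

Δv ≈ 1.82 km/s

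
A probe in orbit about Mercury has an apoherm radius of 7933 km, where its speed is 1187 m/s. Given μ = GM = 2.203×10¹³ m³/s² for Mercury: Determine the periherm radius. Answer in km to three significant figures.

r_a = 7.933×10⁶ m.
Specific energy ε = v²/2 − μ/r = -2.073×10⁶ J/kg, so a = −μ/(2ε) = 5.315×10⁶ m.
The apsides satisfy r_p + r_a = 2a, so the periherm radius is 2a − r_a = 2.697×10⁶ m = 2696.6 km.

periherm radius ≈ 2700 km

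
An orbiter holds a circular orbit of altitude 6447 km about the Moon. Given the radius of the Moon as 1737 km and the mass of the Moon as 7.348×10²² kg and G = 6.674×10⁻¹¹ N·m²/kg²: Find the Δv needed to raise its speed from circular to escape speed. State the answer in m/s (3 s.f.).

μ = GM = 6.674×10⁻¹¹ × 7.348×10²² = 4.904×10¹² m³/s².
r = 1737 + 6447 = 8184.0 km = 8.1840×10⁶ m.
Circular speed v_c = √(μ/r) = 774.1 m/s.
Escape speed v_esc = √(2μ/r) = √2 × v_c = 1095 m/s.
Δv = v_esc − v_c = 320.6 m/s.

Δv ≈ 321 m/s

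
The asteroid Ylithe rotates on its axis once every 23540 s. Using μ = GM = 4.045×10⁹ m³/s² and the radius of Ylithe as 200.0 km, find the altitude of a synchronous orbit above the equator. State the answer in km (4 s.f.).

A synchronous orbit has period T, so by Kepler's third law a = (μT²/4π²)^(1/3).
μT²/4π² = 4.045×10⁹ × (2.354×10⁴)² / 39.48 = 5.678×10¹⁶ m³.
a = 3.843×10⁵ m = 384.35 km.
Altitude h = a − R = 384.35 − 200.0 = 184.35 km.

h_sync ≈ 184.3 km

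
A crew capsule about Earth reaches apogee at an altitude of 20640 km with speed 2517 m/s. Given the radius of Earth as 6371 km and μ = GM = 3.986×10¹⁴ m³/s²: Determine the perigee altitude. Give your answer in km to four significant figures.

perigee altitude ≈ 1012 km

r_a = 6371 + 20640 = 27011 km = 2.701×10⁷ m.
Specific energy ε = v²/2 − μ/r = -1.159×10⁷ J/kg, so a = −μ/(2ε) = 1.720×10⁷ m.
The apsides satisfy r_p + r_a = 2a, so the perigee radius is 2a − r_a = 7.383×10⁶ m = 7382.8 km.
Perigee altitude = 7382.8 − 6371 = 1011.8 km.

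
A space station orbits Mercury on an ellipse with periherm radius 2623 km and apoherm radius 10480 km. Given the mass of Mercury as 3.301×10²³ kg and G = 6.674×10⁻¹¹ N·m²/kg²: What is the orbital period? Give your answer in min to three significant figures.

T ≈ 374 min

μ = GM = 6.674×10⁻¹¹ × 3.301×10²³ = 2.203×10¹³ m³/s².
Semi-major axis a = (r_p + r_a)/2 = (2623.0 + 10480)/2 = 6551.5 km = 6.552×10⁶ m.
By Kepler's third law T = 2π√(a³/μ) = 2π × 3.573×10³ = 2.245×10⁴ s.
= 374.1 min.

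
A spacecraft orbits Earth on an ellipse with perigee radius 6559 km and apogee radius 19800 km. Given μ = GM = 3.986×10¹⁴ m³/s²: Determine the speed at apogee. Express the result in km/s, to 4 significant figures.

v ≈ 3.165 km/s

Semi-major axis a = (r_p + r_a)/2 = 13180 km = 1.318×10⁷ m.
Vis-viva: v² = μ(2/r − 1/a) = 3.986×10¹⁴ × (1.010×10⁻⁷ − 7.588×10⁻⁸) = 1.002×10⁷ m²/s².
v = 3165 m/s = 3.165 km/s.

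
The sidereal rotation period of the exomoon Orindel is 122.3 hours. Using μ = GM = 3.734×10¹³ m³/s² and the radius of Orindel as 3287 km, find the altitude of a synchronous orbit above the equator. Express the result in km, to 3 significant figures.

h_sync ≈ 53500 km

T = 122.3 hours = 4.403×10⁵ s.
A synchronous orbit has period T, so by Kepler's third law a = (μT²/4π²)^(1/3).
μT²/4π² = 3.734×10¹³ × (4.403×10⁵)² / 39.48 = 1.833×10²³ m³.
a = 5.681×10⁷ m = 56810 km.
Altitude h = a − R = 56810 − 3287 = 53523 km.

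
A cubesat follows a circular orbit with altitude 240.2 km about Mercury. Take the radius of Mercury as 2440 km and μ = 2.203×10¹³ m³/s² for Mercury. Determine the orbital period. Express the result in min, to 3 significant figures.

r = 2440 + 240.2 = 2680.2 km = 2.6802×10⁶ m.
Kepler's third law: T = 2π√(r³/μ) = 2π√((2.680×10⁶)³ / 2.203×10¹³).
r³/μ = 8.740×10⁵ s², so T = 2π × 9.349×10² = 5.874×10³ s.
Converting: 5.874×10³ s ÷ 60.00 = 97.90 min.

T ≈ 97.9 min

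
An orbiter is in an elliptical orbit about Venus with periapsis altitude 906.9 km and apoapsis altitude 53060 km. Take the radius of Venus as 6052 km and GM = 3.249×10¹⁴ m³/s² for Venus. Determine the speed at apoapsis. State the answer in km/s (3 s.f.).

r_p = 6052 + 906.9 = 6958.9 km = 6.9589×10⁶ m.
r_a = 6052 + 53060 = 59112 km = 5.9112×10⁷ m.
Semi-major axis a = (r_p + r_a)/2 = 33035 km = 3.304×10⁷ m.
Vis-viva: v² = μ(2/r − 1/a) = 3.249×10¹⁴ × (3.383×10⁻⁸ − 3.027×10⁻⁸) = 1.158×10⁶ m²/s².
v = 1076 m/s = 1.076 km/s.

v ≈ 1.08 km/s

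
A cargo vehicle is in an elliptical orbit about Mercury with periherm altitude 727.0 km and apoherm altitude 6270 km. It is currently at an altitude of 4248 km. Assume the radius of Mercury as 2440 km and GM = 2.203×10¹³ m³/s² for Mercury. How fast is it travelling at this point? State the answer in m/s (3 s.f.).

v ≈ 1700 m/s

r_p = 2440 + 727.0 = 3167.0 km = 3.1670×10⁶ m.
r_a = 2440 + 6270 = 8710.0 km = 8.7100×10⁶ m.
r = 2440 + 4248 = 6688.0 km = 6.688×10⁶ m.
Semi-major axis a = (r_p + r_a)/2 = 5938.5 km = 5.938×10⁶ m.
Vis-viva: v² = μ(2/r − 1/a) = 2.203×10¹³ × (2.990×10⁻⁷ − 1.684×10⁻⁷) = 2.878×10⁶ m²/s².
v = 1697 m/s.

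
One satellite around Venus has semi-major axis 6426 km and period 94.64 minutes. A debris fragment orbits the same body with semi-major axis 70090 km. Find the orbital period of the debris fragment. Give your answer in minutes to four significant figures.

Kepler's third law: T² ∝ a³, so T₂ = T₁ (a₂/a₁)^(3/2).
a₂/a₁ = 10.91, (a₂/a₁)^(3/2) = 36.02.
T₂ = 94.64 × 36.02 = 3409 minutes.

T₂ ≈ 3409 minutes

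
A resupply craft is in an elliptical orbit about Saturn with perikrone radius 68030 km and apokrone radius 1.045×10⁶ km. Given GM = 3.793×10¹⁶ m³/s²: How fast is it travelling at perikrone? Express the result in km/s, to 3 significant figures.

v ≈ 32.4 km/s

Semi-major axis a = (r_p + r_a)/2 = 5.5652×10⁵ km = 5.565×10⁸ m.
Vis-viva: v² = μ(2/r − 1/a) = 3.793×10¹⁶ × (2.940×10⁻⁸ − 1.797×10⁻⁹) = 1.047×10⁹ m²/s².
v = 32360 m/s = 32.36 km/s.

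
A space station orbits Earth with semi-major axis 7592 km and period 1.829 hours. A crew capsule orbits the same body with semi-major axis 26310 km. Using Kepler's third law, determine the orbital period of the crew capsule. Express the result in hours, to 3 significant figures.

T₂ ≈ 11.8 hours

Kepler's third law: T² ∝ a³, so T₂ = T₁ (a₂/a₁)^(3/2).
a₂/a₁ = 3.465, (a₂/a₁)^(3/2) = 6.451.
T₂ = 1.829 × 6.451 = 11.80 hours.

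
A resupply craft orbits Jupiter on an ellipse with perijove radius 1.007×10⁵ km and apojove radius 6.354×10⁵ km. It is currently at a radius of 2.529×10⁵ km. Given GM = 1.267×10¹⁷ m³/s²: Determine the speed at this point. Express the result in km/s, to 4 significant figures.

v ≈ 25.65 km/s

Semi-major axis a = (r_p + r_a)/2 = 3.6805×10⁵ km = 3.680×10⁸ m.
Vis-viva: v² = μ(2/r − 1/a) = 1.267×10¹⁷ × (7.908×10⁻⁹ − 2.717×10⁻⁹) = 6.577×10⁸ m²/s².
v = 25650 m/s = 25.65 km/s.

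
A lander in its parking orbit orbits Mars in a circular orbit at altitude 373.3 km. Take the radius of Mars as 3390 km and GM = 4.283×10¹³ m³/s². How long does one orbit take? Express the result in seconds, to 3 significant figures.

T ≈ 7010 seconds

r = 3390 + 373.3 = 3763.3 km = 3.7633×10⁶ m.
Kepler's third law: T = 2π√(r³/μ) = 2π√((3.763×10⁶)³ / 4.283×10¹³).
r³/μ = 1.244×10⁶ s², so T = 2π × 1.116×10³ = 7.009×10³ s.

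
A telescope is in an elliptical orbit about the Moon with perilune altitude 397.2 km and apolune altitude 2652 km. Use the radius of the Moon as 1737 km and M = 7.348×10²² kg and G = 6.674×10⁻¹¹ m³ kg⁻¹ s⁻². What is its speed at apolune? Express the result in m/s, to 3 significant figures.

v ≈ 855 m/s

μ = GM = 6.674×10⁻¹¹ × 7.348×10²² = 4.904×10¹² m³/s².
r_p = 1737 + 397.2 = 2134.2 km = 2.1342×10⁶ m.
r_a = 1737 + 2652 = 4389.0 km = 4.3890×10⁶ m.
Semi-major axis a = (r_p + r_a)/2 = 3261.6 km = 3.262×10⁶ m.
Vis-viva: v² = μ(2/r − 1/a) = 4.904×10¹² × (4.557×10⁻⁷ − 3.066×10⁻⁷) = 7.311×10⁵ m²/s².
v = 855.1 m/s.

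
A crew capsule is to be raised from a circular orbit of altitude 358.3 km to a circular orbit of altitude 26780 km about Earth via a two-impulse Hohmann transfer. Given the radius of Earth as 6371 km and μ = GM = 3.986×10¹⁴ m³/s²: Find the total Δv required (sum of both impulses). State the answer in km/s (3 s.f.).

r₁ = 6371 + 358.3 = 6729.3 km = 6.7293×10⁶ m.
r₂ = 6371 + 26780 = 33151 km = 3.3151×10⁷ m.
Transfer ellipse a_t = (r₁ + r₂)/2 = 1.994×10⁷ m.
At r₁: circular v_c1 = √(μ/r₁) = 7696 m/s; transfer-perigee v_p = √[μ(2/r₁ − 1/a_t)] = 9924 m/s.
Δv₁ = v_p − v_c1 = 2227 m/s.
At r₂: circular v_c2 = √(μ/r₂) = 3468 m/s; transfer-apogee v_a = √[μ(2/r₂ − 1/a_t)] = 2014 m/s.
Δv₂ = v_c2 − v_a = 1453 m/s.
Total Δv = Δv₁ + Δv₂ = 3680 m/s = 3.680 km/s.

Δv_total ≈ 3.68 km/s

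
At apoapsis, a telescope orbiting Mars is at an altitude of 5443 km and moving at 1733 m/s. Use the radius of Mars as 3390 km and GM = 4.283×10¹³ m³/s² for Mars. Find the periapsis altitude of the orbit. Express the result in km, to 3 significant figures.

r_a = 3390 + 5443 = 8833.0 km = 8.833×10⁶ m.
Specific energy ε = v²/2 − μ/r = -3.347×10⁶ J/kg, so a = −μ/(2ε) = 6.398×10⁶ m.
The apsides satisfy r_p + r_a = 2a, so the periapsis radius is 2a − r_a = 3.963×10⁶ m = 3962.7 km.
Periapsis altitude = 3962.7 − 3390 = 572.70 km.

periapsis altitude ≈ 573 km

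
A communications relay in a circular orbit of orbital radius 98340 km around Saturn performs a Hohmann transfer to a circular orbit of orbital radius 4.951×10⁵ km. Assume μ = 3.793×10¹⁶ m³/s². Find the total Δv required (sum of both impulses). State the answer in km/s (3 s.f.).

Δv_total ≈ 9.44 km/s

r₁ = 98340 km = 9.834×10⁷ m.
r₂ = 4.951×10⁵ km = 4.951×10⁸ m.
Transfer ellipse a_t = (r₁ + r₂)/2 = 2.967×10⁸ m.
At r₁: circular v_c1 = √(μ/r₁) = 19640 m/s; transfer-perikrone v_p = √[μ(2/r₁ − 1/a_t)] = 25370 m/s.
Δv₁ = v_p − v_c1 = 5729 m/s.
At r₂: circular v_c2 = √(μ/r₂) = 8753 m/s; transfer-apokrone v_a = √[μ(2/r₂ − 1/a_t)] = 5039 m/s.
Δv₂ = v_c2 − v_a = 3714 m/s.
Total Δv = Δv₁ + Δv₂ = 9443 m/s = 9.443 km/s.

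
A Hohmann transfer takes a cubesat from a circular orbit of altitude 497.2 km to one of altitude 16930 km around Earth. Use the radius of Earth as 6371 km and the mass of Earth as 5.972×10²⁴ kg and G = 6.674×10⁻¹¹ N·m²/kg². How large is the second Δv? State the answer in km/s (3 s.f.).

μ = GM = 6.674×10⁻¹¹ × 5.972×10²⁴ = 3.986×10¹⁴ m³/s².
r₁ = 6371 + 497.2 = 6868.2 km = 6.8682×10⁶ m.
r₂ = 6371 + 16930 = 23301 km = 2.3301×10⁷ m.
Transfer ellipse a_t = (r₁ + r₂)/2 = 1.508×10⁷ m.
At r₁: circular v_c1 = √(μ/r₁) = 7618 m/s; transfer-perigee v_p = √[μ(2/r₁ − 1/a_t)] = 9468 m/s.
At r₂: circular v_c2 = √(μ/r₂) = 4136 m/s; transfer-apogee v_a = √[μ(2/r₂ − 1/a_t)] = 2791 m/s.
Δv₂ = v_c2 − v_a = 1345 m/s.
= 1.345 km/s.

Δv ≈ 1.35 km/s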